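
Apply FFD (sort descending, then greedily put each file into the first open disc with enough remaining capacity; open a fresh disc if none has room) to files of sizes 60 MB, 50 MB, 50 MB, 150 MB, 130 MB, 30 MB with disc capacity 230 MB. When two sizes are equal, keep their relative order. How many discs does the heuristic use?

Sorted descending: 150, 130, 60, 50, 50, 30.
  150 → disc 1 (new)  [load 150/230]
  130 → disc 2 (new)  [load 130/230]
  60 → disc 1  [load 210/230]
  50 → disc 2  [load 180/230]
  50 → disc 2  [load 230/230]
  30 → disc 3 (new)  [load 30/230]
3 discs opened.

3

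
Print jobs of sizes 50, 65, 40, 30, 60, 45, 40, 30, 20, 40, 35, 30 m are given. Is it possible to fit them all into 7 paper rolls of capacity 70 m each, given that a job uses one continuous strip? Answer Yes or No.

Total = 485 m; ⌈485/70⌉ = 7.
The bound of 7 does not rule out 7, but exhaustive search shows no assignment into 7 paper rolls of capacity 70 m exists — the minimum is 8.

No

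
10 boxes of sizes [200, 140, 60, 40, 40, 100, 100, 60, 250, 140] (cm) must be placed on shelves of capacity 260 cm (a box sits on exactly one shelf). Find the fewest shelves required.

Total = 250 + 200 + 140 + 140 + 100 + 100 + 60 + 60 + 40 + 40 = 1130 cm.
Lower bound: ⌈1130/260⌉ = 5 shelves.
A packing using 5 shelves:
  shelf 1: 250 = 250
  shelf 2: 200 + 60 = 260
  shelf 3: 140 + 100 = 240
  shelf 4: 140 + 100 = 240
  shelf 5: 60 + 40 + 40 = 140
This matches the lower bound, so 5 is optimal.

5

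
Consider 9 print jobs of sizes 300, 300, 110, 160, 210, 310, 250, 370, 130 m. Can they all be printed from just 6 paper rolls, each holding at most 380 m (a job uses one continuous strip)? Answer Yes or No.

Total = 2140 m; ⌈2140/380⌉ = 6.
The bound of 6 does not rule out 6, but exhaustive search shows no assignment into 6 paper rolls of capacity 380 m exists — the minimum is 7.

No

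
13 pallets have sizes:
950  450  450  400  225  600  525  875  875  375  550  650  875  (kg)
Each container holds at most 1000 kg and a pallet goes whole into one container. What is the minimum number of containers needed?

Total = 950 + 875 + 875 + 875 + 650 + 600 + 550 + 525 + 450 + 450 + 400 + 375 + 225 = 7800 kg.
Lower bound: ⌈7800/1000⌉ = 8 containers.
A packing using 9 containers:
  container 1: 950 = 950
  container 2: 875 = 875
  container 3: 875 = 875
  container 4: 875 = 875
  container 5: 650 + 225 = 875
  container 6: 600 + 400 = 1000
  container 7: 550 + 450 = 1000
  container 8: 525 + 450 = 975
  container 9: 375 = 375
No arrangement into 8 containers stays within capacity, so 9 is optimal.

9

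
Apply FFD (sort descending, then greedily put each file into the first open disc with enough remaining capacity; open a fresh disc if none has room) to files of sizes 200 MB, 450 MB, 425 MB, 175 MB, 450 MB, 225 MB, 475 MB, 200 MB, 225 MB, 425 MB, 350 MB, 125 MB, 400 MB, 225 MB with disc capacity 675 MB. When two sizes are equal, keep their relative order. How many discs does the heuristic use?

7

Sorted descending: 475, 450, 450, 425, 425, 400, 350, 225, 225, 225, 200, 200, 175, 125.
  475 → disc 1 (new)  [load 475/675]
  450 → disc 2 (new)  [load 450/675]
  450 → disc 3 (new)  [load 450/675]
  425 → disc 4 (new)  [load 425/675]
  425 → disc 5 (new)  [load 425/675]
  400 → disc 6 (new)  [load 400/675]
  350 → disc 7 (new)  [load 350/675]
  225 → disc 2  [load 675/675]
  225 → disc 3  [load 675/675]
  225 → disc 4  [load 650/675]
  200 → disc 1  [load 675/675]
  200 → disc 5  [load 625/675]
  175 → disc 6  [load 575/675]
  125 → disc 7  [load 475/675]
7 discs opened.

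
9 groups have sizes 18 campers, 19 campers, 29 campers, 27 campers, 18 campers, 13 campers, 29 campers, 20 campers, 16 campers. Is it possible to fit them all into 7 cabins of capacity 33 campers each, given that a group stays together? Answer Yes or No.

Total = 189 campers; ⌈189/33⌉ = 6.
7 groups each exceed half the capacity and cannot share a cabin, forcing at least 7 cabins.
The bound of 7 does not rule out 7, but exhaustive search shows no assignment into 7 cabins of capacity 33 campers exists — the minimum is 8.

No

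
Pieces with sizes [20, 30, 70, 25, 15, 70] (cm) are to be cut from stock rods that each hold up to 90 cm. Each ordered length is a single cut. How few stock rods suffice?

3

Total = 70 + 70 + 30 + 25 + 20 + 15 = 230 cm.
Lower bound: ⌈230/90⌉ = 3 stock rods.
A packing using 3 stock rods:
  stock rod 1: 70 + 20 = 90
  stock rod 2: 70 + 15 = 85
  stock rod 3: 30 + 25 = 55
This matches the lower bound, so 3 is optimal.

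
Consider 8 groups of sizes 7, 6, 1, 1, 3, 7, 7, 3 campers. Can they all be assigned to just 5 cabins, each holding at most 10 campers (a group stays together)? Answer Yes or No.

A valid assignment using 4 cabins:
  cabin 1: 7 + 3 = 10
  cabin 2: 7 + 3 = 10
  cabin 3: 7 + 1 + 1 = 9
  cabin 4: 6 = 6
That uses only 4 ≤ 5, so 5 cabins are enough.

Yes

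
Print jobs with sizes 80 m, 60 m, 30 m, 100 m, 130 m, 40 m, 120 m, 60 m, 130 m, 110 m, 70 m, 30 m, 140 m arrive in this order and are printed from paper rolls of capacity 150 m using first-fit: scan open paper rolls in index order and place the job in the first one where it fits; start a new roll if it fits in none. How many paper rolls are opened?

  80 → roll 1 (new)  [load 80/150]
  60 → roll 1  [load 140/150]
  30 → roll 2 (new)  [load 30/150]
  100 → roll 2  [load 130/150]
  130 → roll 3 (new)  [load 130/150]
  40 → roll 4 (new)  [load 40/150]
  120 → roll 5 (new)  [load 120/150]
  60 → roll 4  [load 100/150]
  130 → roll 6 (new)  [load 130/150]
  110 → roll 7 (new)  [load 110/150]
  70 → roll 8 (new)  [load 70/150]
  30 → roll 4  [load 130/150]
  140 → roll 9 (new)  [load 140/150]
9 paper rolls opened.

9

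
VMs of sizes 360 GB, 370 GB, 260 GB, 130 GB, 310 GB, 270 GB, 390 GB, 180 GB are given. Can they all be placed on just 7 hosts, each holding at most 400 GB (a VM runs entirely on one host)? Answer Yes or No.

Yes

A valid assignment using 7 hosts:
  host 1: 390 = 390
  host 2: 370 = 370
  host 3: 360 = 360
  host 4: 310 = 310
  host 5: 270 + 130 = 400
  host 6: 260 = 260
  host 7: 180 = 180
Every load is within 400 GB, so 7 hosts suffice.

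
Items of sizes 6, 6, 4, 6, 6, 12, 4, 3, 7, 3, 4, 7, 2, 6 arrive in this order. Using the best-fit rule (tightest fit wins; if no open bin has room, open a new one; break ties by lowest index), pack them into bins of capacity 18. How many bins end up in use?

5

  6 → bin 1 (new)  [load 6/18]
  6 → bin 1  [load 12/18]
  4 → bin 1  [load 16/18]
  6 → bin 2 (new)  [load 6/18]
  6 → bin 2  [load 12/18]
  12 → bin 3 (new)  [load 12/18]
  4 → bin 2  [load 16/18]
  3 → bin 3  [load 15/18]
  7 → bin 4 (new)  [load 7/18]
  3 → bin 3  [load 18/18]
  4 → bin 4  [load 11/18]
  7 → bin 4  [load 18/18]
  2 → bin 1  [load 18/18]
  6 → bin 5 (new)  [load 6/18]
5 bins opened.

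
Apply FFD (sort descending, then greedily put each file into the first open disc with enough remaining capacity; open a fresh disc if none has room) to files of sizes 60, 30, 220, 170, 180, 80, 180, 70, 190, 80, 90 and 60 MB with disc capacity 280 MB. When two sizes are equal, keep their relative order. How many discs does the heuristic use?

Sorted descending: 220, 190, 180, 180, 170, 90, 80, 80, 70, 60, 60, 30.
  220 → disc 1 (new)  [load 220/280]
  190 → disc 2 (new)  [load 190/280]
  180 → disc 3 (new)  [load 180/280]
  180 → disc 4 (new)  [load 180/280]
  170 → disc 5 (new)  [load 170/280]
  90 → disc 2  [load 280/280]
  80 → disc 3  [load 260/280]
  80 → disc 4  [load 260/280]
  70 → disc 5  [load 240/280]
  60 → disc 1  [load 280/280]
  60 → disc 6 (new)  [load 60/280]
  30 → disc 5  [load 270/280]
6 discs opened.

6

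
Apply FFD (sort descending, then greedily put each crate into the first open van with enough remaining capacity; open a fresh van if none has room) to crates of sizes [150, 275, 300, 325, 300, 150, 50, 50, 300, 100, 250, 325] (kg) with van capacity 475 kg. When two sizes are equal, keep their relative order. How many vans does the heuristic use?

Sorted descending: 325, 325, 300, 300, 300, 275, 250, 150, 150, 100, 50, 50.
  325 → van 1 (new)  [load 325/475]
  325 → van 2 (new)  [load 325/475]
  300 → van 3 (new)  [load 300/475]
  300 → van 4 (new)  [load 300/475]
  300 → van 5 (new)  [load 300/475]
  275 → van 6 (new)  [load 275/475]
  250 → van 7 (new)  [load 250/475]
  150 → van 1  [load 475/475]
  150 → van 2  [load 475/475]
  100 → van 3  [load 400/475]
  50 → van 3  [load 450/475]
  50 → van 4  [load 350/475]
7 vans opened.

7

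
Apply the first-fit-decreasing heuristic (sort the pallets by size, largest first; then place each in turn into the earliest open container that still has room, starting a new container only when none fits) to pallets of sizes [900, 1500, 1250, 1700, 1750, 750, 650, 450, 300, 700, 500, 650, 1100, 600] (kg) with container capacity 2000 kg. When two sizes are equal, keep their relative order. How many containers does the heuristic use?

7

Sorted descending: 1750, 1700, 1500, 1250, 1100, 900, 750, 700, 650, 650, 600, 500, 450, 300.
  1750 → container 1 (new)  [load 1750/2000]
  1700 → container 2 (new)  [load 1700/2000]
  1500 → container 3 (new)  [load 1500/2000]
  1250 → container 4 (new)  [load 1250/2000]
  1100 → container 5 (new)  [load 1100/2000]
  900 → container 5  [load 2000/2000]
  750 → container 4  [load 2000/2000]
  700 → container 6 (new)  [load 700/2000]
  650 → container 6  [load 1350/2000]
  650 → container 6  [load 2000/2000]
  600 → container 7 (new)  [load 600/2000]
  500 → container 3  [load 2000/2000]
  450 → container 7  [load 1050/2000]
  300 → container 2  [load 2000/2000]
7 containers opened.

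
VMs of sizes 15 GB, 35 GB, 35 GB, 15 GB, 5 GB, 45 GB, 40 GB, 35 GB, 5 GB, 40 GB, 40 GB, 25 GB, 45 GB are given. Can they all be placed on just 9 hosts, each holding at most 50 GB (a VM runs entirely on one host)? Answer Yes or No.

Yes

A valid assignment using 9 hosts:
  host 1: 45 + 5 = 50
  host 2: 45 + 5 = 50
  host 3: 40 = 40
  host 4: 40 = 40
  host 5: 40 = 40
  host 6: 35 + 15 = 50
  host 7: 35 + 15 = 50
  host 8: 35 = 35
  host 9: 25 = 25
Every load is within 50 GB, so 9 hosts suffice.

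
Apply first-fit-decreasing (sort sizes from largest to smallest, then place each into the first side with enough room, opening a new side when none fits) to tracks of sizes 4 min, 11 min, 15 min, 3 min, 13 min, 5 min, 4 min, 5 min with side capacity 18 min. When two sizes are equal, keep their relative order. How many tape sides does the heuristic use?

Sorted descending: 15, 13, 11, 5, 5, 4, 4, 3.
  15 → side 1 (new)  [load 15/18]
  13 → side 2 (new)  [load 13/18]
  11 → side 3 (new)  [load 11/18]
  5 → side 2  [load 18/18]
  5 → side 3  [load 16/18]
  4 → side 4 (new)  [load 4/18]
  4 → side 4  [load 8/18]
  3 → side 1  [load 18/18]
4 tape sides opened.

4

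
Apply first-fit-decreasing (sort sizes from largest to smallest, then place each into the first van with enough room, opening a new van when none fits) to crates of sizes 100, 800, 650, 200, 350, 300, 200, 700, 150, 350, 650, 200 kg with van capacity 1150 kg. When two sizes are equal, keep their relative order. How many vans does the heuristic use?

5

Sorted descending: 800, 700, 650, 650, 350, 350, 300, 200, 200, 200, 150, 100.
  800 → van 1 (new)  [load 800/1150]
  700 → van 2 (new)  [load 700/1150]
  650 → van 3 (new)  [load 650/1150]
  650 → van 4 (new)  [load 650/1150]
  350 → van 1  [load 1150/1150]
  350 → van 2  [load 1050/1150]
  300 → van 3  [load 950/1150]
  200 → van 3  [load 1150/1150]
  200 → van 4  [load 850/1150]
  200 → van 4  [load 1050/1150]
  150 → van 5 (new)  [load 150/1150]
  100 → van 2  [load 1150/1150]
5 vans opened.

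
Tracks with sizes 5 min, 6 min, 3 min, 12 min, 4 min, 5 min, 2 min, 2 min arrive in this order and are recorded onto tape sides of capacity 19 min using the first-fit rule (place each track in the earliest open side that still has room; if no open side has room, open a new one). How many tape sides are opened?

  5 → side 1 (new)  [load 5/19]
  6 → side 1  [load 11/19]
  3 → side 1  [load 14/19]
  12 → side 2 (new)  [load 12/19]
  4 → side 1  [load 18/19]
  5 → side 2  [load 17/19]
  2 → side 2  [load 19/19]
  2 → side 3 (new)  [load 2/19]
3 tape sides opened.

3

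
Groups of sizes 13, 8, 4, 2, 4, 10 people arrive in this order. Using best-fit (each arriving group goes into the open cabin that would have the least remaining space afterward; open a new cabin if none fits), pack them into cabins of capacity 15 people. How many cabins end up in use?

  13 → cabin 1 (new)  [load 13/15]
  8 → cabin 2 (new)  [load 8/15]
  4 → cabin 2  [load 12/15]
  2 → cabin 1  [load 15/15]
  4 → cabin 3 (new)  [load 4/15]
  10 → cabin 3  [load 14/15]
3 cabins opened.

3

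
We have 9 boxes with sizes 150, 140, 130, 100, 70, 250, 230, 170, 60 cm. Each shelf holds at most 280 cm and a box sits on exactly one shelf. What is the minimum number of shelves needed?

5

Total = 250 + 230 + 170 + 150 + 140 + 130 + 100 + 70 + 60 = 1300 cm.
Lower bound: ⌈1300/280⌉ = 5 shelves.
A packing using 5 shelves:
  shelf 1: 250 = 250
  shelf 2: 230 = 230
  shelf 3: 170 + 100 = 270
  shelf 4: 150 + 130 = 280
  shelf 5: 140 + 70 + 60 = 270
This matches the lower bound, so 5 is optimal.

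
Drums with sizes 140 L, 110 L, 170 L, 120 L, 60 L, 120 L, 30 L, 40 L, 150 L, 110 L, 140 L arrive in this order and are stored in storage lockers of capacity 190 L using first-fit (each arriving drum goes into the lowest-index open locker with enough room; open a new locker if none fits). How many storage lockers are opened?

  140 → locker 1 (new)  [load 140/190]
  110 → locker 2 (new)  [load 110/190]
  170 → locker 3 (new)  [load 170/190]
  120 → locker 4 (new)  [load 120/190]
  60 → locker 2  [load 170/190]
  120 → locker 5 (new)  [load 120/190]
  30 → locker 1  [load 170/190]
  40 → locker 4  [load 160/190]
  150 → locker 6 (new)  [load 150/190]
  110 → locker 7 (new)  [load 110/190]
  140 → locker 8 (new)  [load 140/190]
8 storage lockers opened.

8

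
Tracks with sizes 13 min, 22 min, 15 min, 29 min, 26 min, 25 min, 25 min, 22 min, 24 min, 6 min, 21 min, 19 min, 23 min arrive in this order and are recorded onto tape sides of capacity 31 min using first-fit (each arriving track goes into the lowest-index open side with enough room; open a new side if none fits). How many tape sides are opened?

  13 → side 1 (new)  [load 13/31]
  22 → side 2 (new)  [load 22/31]
  15 → side 1  [load 28/31]
  29 → side 3 (new)  [load 29/31]
  26 → side 4 (new)  [load 26/31]
  25 → side 5 (new)  [load 25/31]
  25 → side 6 (new)  [load 25/31]
  22 → side 7 (new)  [load 22/31]
  24 → side 8 (new)  [load 24/31]
  6 → side 2  [load 28/31]
  21 → side 9 (new)  [load 21/31]
  19 → side 10 (new)  [load 19/31]
  23 → side 11 (new)  [load 23/31]
11 tape sides opened.

11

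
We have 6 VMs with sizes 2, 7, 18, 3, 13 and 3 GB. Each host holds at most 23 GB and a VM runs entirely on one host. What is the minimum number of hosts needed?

Total = 18 + 13 + 7 + 3 + 3 + 2 = 46 GB.
Lower bound: ⌈46/23⌉ = 2 hosts.
A packing using 2 hosts:
  host 1: 18 + 3 + 2 = 23
  host 2: 13 + 7 + 3 = 23
This matches the lower bound, so 2 is optimal.

2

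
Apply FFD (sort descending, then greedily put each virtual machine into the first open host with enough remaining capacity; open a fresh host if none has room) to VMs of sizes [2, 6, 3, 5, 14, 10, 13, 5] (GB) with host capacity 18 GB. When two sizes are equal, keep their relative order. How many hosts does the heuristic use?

4

Sorted descending: 14, 13, 10, 6, 5, 5, 3, 2.
  14 → host 1 (new)  [load 14/18]
  13 → host 2 (new)  [load 13/18]
  10 → host 3 (new)  [load 10/18]
  6 → host 3  [load 16/18]
  5 → host 2  [load 18/18]
  5 → host 4 (new)  [load 5/18]
  3 → host 1  [load 17/18]
  2 → host 3  [load 18/18]
4 hosts opened.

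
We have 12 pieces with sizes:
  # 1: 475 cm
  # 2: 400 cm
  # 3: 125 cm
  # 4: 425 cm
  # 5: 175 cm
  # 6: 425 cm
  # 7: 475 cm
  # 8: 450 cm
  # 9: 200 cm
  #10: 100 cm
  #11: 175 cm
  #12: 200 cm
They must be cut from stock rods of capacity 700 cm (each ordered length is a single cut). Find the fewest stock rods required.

6

Total = 475 + 475 + 450 + 425 + 425 + 400 + 200 + 200 + 175 + 175 + 125 + 100 = 3625 cm.
Lower bound: ⌈3625/700⌉ = 6 stock rods.
A packing using 6 stock rods:
  stock rod 1: 475 + 200 = 675
  stock rod 2: 475 + 200 = 675
  stock rod 3: 450 + 175 = 625
  stock rod 4: 425 + 175 + 100 = 700
  stock rod 5: 425 + 125 = 550
  stock rod 6: 400 = 400
This matches the lower bound, so 6 is optimal.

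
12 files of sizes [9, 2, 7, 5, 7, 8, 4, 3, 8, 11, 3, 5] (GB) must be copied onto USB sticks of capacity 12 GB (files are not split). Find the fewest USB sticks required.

Total = 11 + 9 + 8 + 8 + 7 + 7 + 5 + 5 + 4 + 3 + 3 + 2 = 72 GB.
Lower bound: ⌈72/12⌉ = 6 USB sticks.
A packing using 7 USB sticks:
  USB stick 1: 11 = 11
  USB stick 2: 9 + 3 = 12
  USB stick 3: 8 + 4 = 12
  USB stick 4: 8 + 3 = 11
  USB stick 5: 7 + 5 = 12
  USB stick 6: 7 + 5 = 12
  USB stick 7: 2 = 2
No arrangement into 6 USB sticks stays within capacity, so 7 is optimal.

7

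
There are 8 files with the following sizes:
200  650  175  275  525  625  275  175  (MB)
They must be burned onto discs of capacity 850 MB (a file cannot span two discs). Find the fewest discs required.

Total = 650 + 625 + 525 + 275 + 275 + 200 + 175 + 175 = 2900 MB.
Lower bound: ⌈2900/850⌉ = 4 discs.
A packing using 4 discs:
  disc 1: 650 + 200 = 850
  disc 2: 625 + 175 = 800
  disc 3: 525 + 275 = 800
  disc 4: 275 + 175 = 450
This matches the lower bound, so 4 is optimal.

4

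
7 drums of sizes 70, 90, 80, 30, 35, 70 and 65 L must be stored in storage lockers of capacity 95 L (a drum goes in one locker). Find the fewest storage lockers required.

Total = 90 + 80 + 70 + 70 + 65 + 35 + 30 = 440 L.
Lower bound: ⌈440/95⌉ = 5 storage lockers.
A packing using 6 storage lockers:
  locker 1: 90 = 90
  locker 2: 80 = 80
  locker 3: 70 = 70
  locker 4: 70 = 70
  locker 5: 65 + 30 = 95
  locker 6: 35 = 35
No arrangement into 5 storage lockers stays within capacity, so 6 is optimal.

6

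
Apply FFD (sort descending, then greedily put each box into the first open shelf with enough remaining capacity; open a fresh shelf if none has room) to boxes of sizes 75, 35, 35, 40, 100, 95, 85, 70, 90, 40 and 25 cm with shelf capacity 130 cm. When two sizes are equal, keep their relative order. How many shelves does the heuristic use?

Sorted descending: 100, 95, 90, 85, 75, 70, 40, 40, 35, 35, 25.
  100 → shelf 1 (new)  [load 100/130]
  95 → shelf 2 (new)  [load 95/130]
  90 → shelf 3 (new)  [load 90/130]
  85 → shelf 4 (new)  [load 85/130]
  75 → shelf 5 (new)  [load 75/130]
  70 → shelf 6 (new)  [load 70/130]
  40 → shelf 3  [load 130/130]
  40 → shelf 4  [load 125/130]
  35 → shelf 2  [load 130/130]
  35 → shelf 5  [load 110/130]
  25 → shelf 1  [load 125/130]
6 shelves opened.

6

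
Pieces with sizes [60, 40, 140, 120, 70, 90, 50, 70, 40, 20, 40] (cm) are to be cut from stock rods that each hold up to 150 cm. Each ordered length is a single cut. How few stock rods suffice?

Total = 140 + 120 + 90 + 70 + 70 + 60 + 50 + 40 + 40 + 40 + 20 = 740 cm.
Lower bound: ⌈740/150⌉ = 5 stock rods.
A packing using 6 stock rods:
  stock rod 1: 140 = 140
  stock rod 2: 120 + 20 = 140
  stock rod 3: 90 + 60 = 150
  stock rod 4: 70 + 70 = 140
  stock rod 5: 50 + 40 + 40 = 130
  stock rod 6: 40 = 40
No arrangement into 5 stock rods stays within capacity, so 6 is optimal.

6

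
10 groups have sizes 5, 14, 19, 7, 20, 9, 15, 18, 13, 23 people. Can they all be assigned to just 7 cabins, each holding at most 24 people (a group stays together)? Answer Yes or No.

Yes

A valid assignment using 7 cabins:
  cabin 1: 23 = 23
  cabin 2: 20 = 20
  cabin 3: 19 + 5 = 24
  cabin 4: 18 = 18
  cabin 5: 15 + 9 = 24
  cabin 6: 14 + 7 = 21
  cabin 7: 13 = 13
Every load is within 24 people, so 7 cabins suffice.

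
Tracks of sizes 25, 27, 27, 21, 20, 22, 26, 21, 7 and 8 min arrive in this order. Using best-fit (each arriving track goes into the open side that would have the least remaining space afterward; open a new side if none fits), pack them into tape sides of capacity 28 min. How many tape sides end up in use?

8

  25 → side 1 (new)  [load 25/28]
  27 → side 2 (new)  [load 27/28]
  27 → side 3 (new)  [load 27/28]
  21 → side 4 (new)  [load 21/28]
  20 → side 5 (new)  [load 20/28]
  22 → side 6 (new)  [load 22/28]
  26 → side 7 (new)  [load 26/28]
  21 → side 8 (new)  [load 21/28]
  7 → side 4  [load 28/28]
  8 → side 5  [load 28/28]
8 tape sides opened.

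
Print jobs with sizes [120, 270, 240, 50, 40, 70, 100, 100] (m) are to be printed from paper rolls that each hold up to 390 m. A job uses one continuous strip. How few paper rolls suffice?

3

Total = 270 + 240 + 120 + 100 + 100 + 70 + 50 + 40 = 990 m.
Lower bound: ⌈990/390⌉ = 3 paper rolls.
A packing using 3 paper rolls:
  roll 1: 270 + 120 = 390
  roll 2: 240 + 100 + 50 = 390
  roll 3: 100 + 70 + 40 = 210
This matches the lower bound, so 3 is optimal.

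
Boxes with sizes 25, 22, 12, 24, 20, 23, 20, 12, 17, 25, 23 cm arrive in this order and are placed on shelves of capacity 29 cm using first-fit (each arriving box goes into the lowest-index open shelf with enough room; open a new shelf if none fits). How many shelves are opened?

10

  25 → shelf 1 (new)  [load 25/29]
  22 → shelf 2 (new)  [load 22/29]
  12 → shelf 3 (new)  [load 12/29]
  24 → shelf 4 (new)  [load 24/29]
  20 → shelf 5 (new)  [load 20/29]
  23 → shelf 6 (new)  [load 23/29]
  20 → shelf 7 (new)  [load 20/29]
  12 → shelf 3  [load 24/29]
  17 → shelf 8 (new)  [load 17/29]
  25 → shelf 9 (new)  [load 25/29]
  23 → shelf 10 (new)  [load 23/29]
10 shelves opened.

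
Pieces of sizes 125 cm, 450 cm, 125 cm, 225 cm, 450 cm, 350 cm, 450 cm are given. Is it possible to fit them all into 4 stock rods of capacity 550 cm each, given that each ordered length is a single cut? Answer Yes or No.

No

Total = 2175 cm; ⌈2175/550⌉ = 4.
The bound of 4 does not rule out 4, but exhaustive search shows no assignment into 4 stock rods of capacity 550 cm exists — the minimum is 5.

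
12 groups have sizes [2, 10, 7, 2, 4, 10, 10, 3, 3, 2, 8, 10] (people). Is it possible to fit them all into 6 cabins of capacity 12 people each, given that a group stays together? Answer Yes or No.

Total = 71 people; ⌈71/12⌉ = 6.
The bound of 6 does not rule out 6, but exhaustive search shows no assignment into 6 cabins of capacity 12 people exists — the minimum is 7.

No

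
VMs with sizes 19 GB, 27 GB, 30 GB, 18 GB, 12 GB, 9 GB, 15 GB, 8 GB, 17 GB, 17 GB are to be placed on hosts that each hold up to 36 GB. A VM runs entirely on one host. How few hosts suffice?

5

Total = 30 + 27 + 19 + 18 + 17 + 17 + 15 + 12 + 9 + 8 = 172 GB.
Lower bound: ⌈172/36⌉ = 5 hosts.
A packing using 5 hosts:
  host 1: 30 = 30
  host 2: 27 + 9 = 36
  host 3: 19 + 17 = 36
  host 4: 18 + 17 = 35
  host 5: 15 + 12 + 8 = 35
This matches the lower bound, so 5 is optimal.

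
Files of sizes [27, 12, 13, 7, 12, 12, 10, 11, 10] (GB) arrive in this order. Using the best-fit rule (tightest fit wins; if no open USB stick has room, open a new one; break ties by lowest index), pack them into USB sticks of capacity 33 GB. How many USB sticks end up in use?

  27 → USB stick 1 (new)  [load 27/33]
  12 → USB stick 2 (new)  [load 12/33]
  13 → USB stick 2  [load 25/33]
  7 → USB stick 2  [load 32/33]
  12 → USB stick 3 (new)  [load 12/33]
  12 → USB stick 3  [load 24/33]
  10 → USB stick 4 (new)  [load 10/33]
  11 → USB stick 4  [load 21/33]
  10 → USB stick 4  [load 31/33]
4 USB sticks opened.

4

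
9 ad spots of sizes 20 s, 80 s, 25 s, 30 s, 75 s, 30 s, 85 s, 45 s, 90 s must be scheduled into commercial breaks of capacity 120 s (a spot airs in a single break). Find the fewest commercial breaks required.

Total = 90 + 85 + 80 + 75 + 45 + 30 + 30 + 25 + 20 = 480 s.
Lower bound: ⌈480/120⌉ = 4 commercial breaks.
A packing using 5 commercial breaks:
  break 1: 90 + 30 = 120
  break 2: 85 + 30 = 115
  break 3: 80 + 25 = 105
  break 4: 75 + 45 = 120
  break 5: 20 = 20
No arrangement into 4 commercial breaks stays within capacity, so 5 is optimal.

5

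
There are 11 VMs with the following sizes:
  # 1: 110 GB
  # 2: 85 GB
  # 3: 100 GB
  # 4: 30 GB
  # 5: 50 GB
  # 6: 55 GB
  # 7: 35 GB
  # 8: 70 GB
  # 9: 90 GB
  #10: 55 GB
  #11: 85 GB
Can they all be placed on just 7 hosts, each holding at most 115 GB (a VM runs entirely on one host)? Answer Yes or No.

Total = 765 GB; ⌈765/115⌉ = 7.
The bound of 7 does not rule out 7, but exhaustive search shows no assignment into 7 hosts of capacity 115 GB exists — the minimum is 8.

No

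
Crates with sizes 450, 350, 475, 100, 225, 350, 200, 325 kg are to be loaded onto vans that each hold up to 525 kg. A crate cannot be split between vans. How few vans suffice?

6

Total = 475 + 450 + 350 + 350 + 325 + 225 + 200 + 100 = 2475 kg.
Lower bound: ⌈2475/525⌉ = 5 vans.
A packing using 6 vans:
  van 1: 475 = 475
  van 2: 450 = 450
  van 3: 350 + 100 = 450
  van 4: 350 = 350
  van 5: 325 + 200 = 525
  van 6: 225 = 225
No arrangement into 5 vans stays within capacity, so 6 is optimal.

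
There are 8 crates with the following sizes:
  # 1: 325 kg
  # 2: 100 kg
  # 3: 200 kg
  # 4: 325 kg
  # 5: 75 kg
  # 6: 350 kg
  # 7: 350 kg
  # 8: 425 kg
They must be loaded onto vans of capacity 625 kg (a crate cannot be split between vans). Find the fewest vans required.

Total = 425 + 350 + 350 + 325 + 325 + 200 + 100 + 75 = 2150 kg.
Lower bound: ⌈2150/625⌉ = 4 vans.
Also, 5 crates each exceed 625/2 kg, and no two of those can share a van, so at least 5 vans are needed.
A packing using 5 vans:
  van 1: 425 + 200 = 625
  van 2: 350 + 100 + 75 = 525
  van 3: 350 = 350
  van 4: 325 = 325
  van 5: 325 = 325
This matches the lower bound, so 5 is optimal.

5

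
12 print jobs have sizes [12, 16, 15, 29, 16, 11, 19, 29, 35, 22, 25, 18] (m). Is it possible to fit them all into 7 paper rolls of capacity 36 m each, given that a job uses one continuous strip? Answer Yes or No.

Total = 247 m; ⌈247/36⌉ = 7.
The bound of 7 does not rule out 7, but exhaustive search shows no assignment into 7 paper rolls of capacity 36 m exists — the minimum is 8.

No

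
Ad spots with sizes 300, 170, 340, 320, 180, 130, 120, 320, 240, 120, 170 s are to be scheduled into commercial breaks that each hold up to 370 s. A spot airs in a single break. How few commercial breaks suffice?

8

Total = 340 + 320 + 320 + 300 + 240 + 180 + 170 + 170 + 130 + 120 + 120 = 2410 s.
Lower bound: ⌈2410/370⌉ = 7 commercial breaks.
A packing using 8 commercial breaks:
  break 1: 340 = 340
  break 2: 320 = 320
  break 3: 320 = 320
  break 4: 300 = 300
  break 5: 240 + 130 = 370
  break 6: 180 + 170 = 350
  break 7: 170 + 120 = 290
  break 8: 120 = 120
No arrangement into 7 commercial breaks stays within capacity, so 8 is optimal.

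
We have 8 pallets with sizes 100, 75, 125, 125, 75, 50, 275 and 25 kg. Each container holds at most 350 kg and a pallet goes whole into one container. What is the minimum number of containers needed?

3

Total = 275 + 125 + 125 + 100 + 75 + 75 + 50 + 25 = 850 kg.
Lower bound: ⌈850/350⌉ = 3 containers.
A packing using 3 containers:
  container 1: 275 + 75 = 350
  container 2: 125 + 125 + 100 = 350
  container 3: 75 + 50 + 25 = 150
This matches the lower bound, so 3 is optimal.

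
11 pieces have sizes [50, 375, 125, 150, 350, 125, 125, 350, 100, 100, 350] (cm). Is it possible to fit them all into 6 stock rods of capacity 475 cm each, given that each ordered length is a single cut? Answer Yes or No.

A valid assignment using 5 stock rods:
  stock rod 1: 375 + 100 = 475
  stock rod 2: 350 + 125 = 475
  stock rod 3: 350 + 125 = 475
  stock rod 4: 350 + 125 = 475
  stock rod 5: 150 + 100 + 50 = 300
That uses only 5 ≤ 6, so 6 stock rods are enough.

Yes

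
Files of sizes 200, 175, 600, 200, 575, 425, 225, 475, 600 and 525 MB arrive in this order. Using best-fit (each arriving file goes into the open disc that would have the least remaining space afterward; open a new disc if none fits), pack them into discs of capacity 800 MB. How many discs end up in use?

6

  200 → disc 1 (new)  [load 200/800]
  175 → disc 1  [load 375/800]
  600 → disc 2 (new)  [load 600/800]
  200 → disc 2  [load 800/800]
  575 → disc 3 (new)  [load 575/800]
  425 → disc 1  [load 800/800]
  225 → disc 3  [load 800/800]
  475 → disc 4 (new)  [load 475/800]
  600 → disc 5 (new)  [load 600/800]
  525 → disc 6 (new)  [load 525/800]
6 discs opened.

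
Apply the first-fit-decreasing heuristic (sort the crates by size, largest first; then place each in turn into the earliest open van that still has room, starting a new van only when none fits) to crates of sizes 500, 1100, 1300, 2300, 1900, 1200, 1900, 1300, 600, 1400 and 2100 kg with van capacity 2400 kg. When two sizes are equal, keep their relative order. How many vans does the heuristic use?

Sorted descending: 2300, 2100, 1900, 1900, 1400, 1300, 1300, 1200, 1100, 600, 500.
  2300 → van 1 (new)  [load 2300/2400]
  2100 → van 2 (new)  [load 2100/2400]
  1900 → van 3 (new)  [load 1900/2400]
  1900 → van 4 (new)  [load 1900/2400]
  1400 → van 5 (new)  [load 1400/2400]
  1300 → van 6 (new)  [load 1300/2400]
  1300 → van 7 (new)  [load 1300/2400]
  1200 → van 8 (new)  [load 1200/2400]
  1100 → van 6  [load 2400/2400]
  600 → van 5  [load 2000/2400]
  500 → van 3  [load 2400/2400]
8 vans opened.

8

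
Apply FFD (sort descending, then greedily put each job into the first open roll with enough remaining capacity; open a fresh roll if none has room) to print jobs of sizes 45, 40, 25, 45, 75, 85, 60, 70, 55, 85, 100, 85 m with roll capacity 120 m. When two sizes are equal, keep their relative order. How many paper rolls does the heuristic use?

Sorted descending: 100, 85, 85, 85, 75, 70, 60, 55, 45, 45, 40, 25.
  100 → roll 1 (new)  [load 100/120]
  85 → roll 2 (new)  [load 85/120]
  85 → roll 3 (new)  [load 85/120]
  85 → roll 4 (new)  [load 85/120]
  75 → roll 5 (new)  [load 75/120]
  70 → roll 6 (new)  [load 70/120]
  60 → roll 7 (new)  [load 60/120]
  55 → roll 7  [load 115/120]
  45 → roll 5  [load 120/120]
  45 → roll 6  [load 115/120]
  40 → roll 8 (new)  [load 40/120]
  25 → roll 2  [load 110/120]
8 paper rolls opened.

8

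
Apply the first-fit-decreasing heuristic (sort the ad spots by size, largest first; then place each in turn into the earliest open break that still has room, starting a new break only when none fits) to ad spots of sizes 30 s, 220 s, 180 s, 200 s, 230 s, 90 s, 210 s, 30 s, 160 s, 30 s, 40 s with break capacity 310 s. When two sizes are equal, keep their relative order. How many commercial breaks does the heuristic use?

6

Sorted descending: 230, 220, 210, 200, 180, 160, 90, 40, 30, 30, 30.
  230 → break 1 (new)  [load 230/310]
  220 → break 2 (new)  [load 220/310]
  210 → break 3 (new)  [load 210/310]
  200 → break 4 (new)  [load 200/310]
  180 → break 5 (new)  [load 180/310]
  160 → break 6 (new)  [load 160/310]
  90 → break 2  [load 310/310]
  40 → break 1  [load 270/310]
  30 → break 1  [load 300/310]
  30 → break 3  [load 240/310]
  30 → break 3  [load 270/310]
6 commercial breaks opened.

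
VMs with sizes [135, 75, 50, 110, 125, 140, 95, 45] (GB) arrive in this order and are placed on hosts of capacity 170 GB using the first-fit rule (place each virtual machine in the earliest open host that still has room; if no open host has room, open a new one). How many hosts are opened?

6

  135 → host 1 (new)  [load 135/170]
  75 → host 2 (new)  [load 75/170]
  50 → host 2  [load 125/170]
  110 → host 3 (new)  [load 110/170]
  125 → host 4 (new)  [load 125/170]
  140 → host 5 (new)  [load 140/170]
  95 → host 6 (new)  [load 95/170]
  45 → host 2  [load 170/170]
6 hosts opened.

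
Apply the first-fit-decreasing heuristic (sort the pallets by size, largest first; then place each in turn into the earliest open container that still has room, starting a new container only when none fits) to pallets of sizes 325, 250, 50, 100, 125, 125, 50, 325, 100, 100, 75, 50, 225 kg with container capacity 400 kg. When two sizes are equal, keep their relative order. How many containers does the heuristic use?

5

Sorted descending: 325, 325, 250, 225, 125, 125, 100, 100, 100, 75, 50, 50, 50.
  325 → container 1 (new)  [load 325/400]
  325 → container 2 (new)  [load 325/400]
  250 → container 3 (new)  [load 250/400]
  225 → container 4 (new)  [load 225/400]
  125 → container 3  [load 375/400]
  125 → container 4  [load 350/400]
  100 → container 5 (new)  [load 100/400]
  100 → container 5  [load 200/400]
  100 → container 5  [load 300/400]
  75 → container 1  [load 400/400]
  50 → container 2  [load 375/400]
  50 → container 4  [load 400/400]
  50 → container 5  [load 350/400]
5 containers opened.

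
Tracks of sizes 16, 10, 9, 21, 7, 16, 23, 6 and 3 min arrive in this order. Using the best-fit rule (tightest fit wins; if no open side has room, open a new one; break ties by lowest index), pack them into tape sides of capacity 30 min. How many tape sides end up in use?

4

  16 → side 1 (new)  [load 16/30]
  10 → side 1  [load 26/30]
  9 → side 2 (new)  [load 9/30]
  21 → side 2  [load 30/30]
  7 → side 3 (new)  [load 7/30]
  16 → side 3  [load 23/30]
  23 → side 4 (new)  [load 23/30]
  6 → side 3  [load 29/30]
  3 → side 1  [load 29/30]
4 tape sides opened.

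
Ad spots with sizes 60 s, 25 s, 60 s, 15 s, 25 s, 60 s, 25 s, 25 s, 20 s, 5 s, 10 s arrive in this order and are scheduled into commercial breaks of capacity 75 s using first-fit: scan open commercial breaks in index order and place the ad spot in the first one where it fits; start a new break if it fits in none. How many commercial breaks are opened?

  60 → break 1 (new)  [load 60/75]
  25 → break 2 (new)  [load 25/75]
  60 → break 3 (new)  [load 60/75]
  15 → break 1  [load 75/75]
  25 → break 2  [load 50/75]
  60 → break 4 (new)  [load 60/75]
  25 → break 2  [load 75/75]
  25 → break 5 (new)  [load 25/75]
  20 → break 5  [load 45/75]
  5 → break 3  [load 65/75]
  10 → break 3  [load 75/75]
5 commercial breaks opened.

5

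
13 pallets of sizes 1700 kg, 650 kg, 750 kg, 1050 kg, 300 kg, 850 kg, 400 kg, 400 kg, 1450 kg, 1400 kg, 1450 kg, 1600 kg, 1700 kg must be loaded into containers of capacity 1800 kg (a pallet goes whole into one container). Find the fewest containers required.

Total = 1700 + 1700 + 1600 + 1450 + 1450 + 1400 + 1050 + 850 + 750 + 650 + 400 + 400 + 300 = 13700 kg.
Lower bound: ⌈13700/1800⌉ = 8 containers.
A packing using 9 containers:
  container 1: 1700 = 1700
  container 2: 1700 = 1700
  container 3: 1600 = 1600
  container 4: 1450 + 300 = 1750
  container 5: 1450 = 1450
  container 6: 1400 + 400 = 1800
  container 7: 1050 + 750 = 1800
  container 8: 850 + 650 = 1500
  container 9: 400 = 400
No arrangement into 8 containers stays within capacity, so 9 is optimal.

9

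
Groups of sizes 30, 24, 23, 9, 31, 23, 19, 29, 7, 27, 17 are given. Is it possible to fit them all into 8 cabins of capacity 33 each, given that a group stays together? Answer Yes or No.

No

Total = 239; ⌈239/33⌉ = 8.
9 groups each exceed half the capacity and cannot share a cabin, forcing at least 9 cabins.
At least 9 cabins are required, but only 8 are allowed.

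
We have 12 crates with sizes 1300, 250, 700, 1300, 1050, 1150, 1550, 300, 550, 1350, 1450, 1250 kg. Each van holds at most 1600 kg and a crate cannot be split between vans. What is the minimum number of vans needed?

9

Total = 1550 + 1450 + 1350 + 1300 + 1300 + 1250 + 1150 + 1050 + 700 + 550 + 300 + 250 = 12200 kg.
Lower bound: ⌈12200/1600⌉ = 8 vans.
A packing using 9 vans:
  van 1: 1550 = 1550
  van 2: 1450 = 1450
  van 3: 1350 + 250 = 1600
  van 4: 1300 + 300 = 1600
  van 5: 1300 = 1300
  van 6: 1250 = 1250
  van 7: 1150 = 1150
  van 8: 1050 + 550 = 1600
  van 9: 700 = 700
No arrangement into 8 vans stays within capacity, so 9 is optimal.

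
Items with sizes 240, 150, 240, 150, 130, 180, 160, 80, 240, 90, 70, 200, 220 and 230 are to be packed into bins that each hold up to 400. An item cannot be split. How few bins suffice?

Total = 240 + 240 + 240 + 230 + 220 + 200 + 180 + 160 + 150 + 150 + 130 + 90 + 80 + 70 = 2380.
Lower bound: ⌈2380/400⌉ = 6 bins.
A packing using 6 bins:
  bin 1: 240 + 160 = 400
  bin 2: 240 + 150 = 390
  bin 3: 240 + 150 = 390
  bin 4: 230 + 90 + 80 = 400
  bin 5: 220 + 180 = 400
  bin 6: 200 + 130 + 70 = 400
This matches the lower bound, so 6 is optimal.

6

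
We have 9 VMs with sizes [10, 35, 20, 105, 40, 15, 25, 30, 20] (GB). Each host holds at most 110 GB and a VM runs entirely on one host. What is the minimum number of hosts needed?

3

Total = 105 + 40 + 35 + 30 + 25 + 20 + 20 + 15 + 10 = 300 GB.
Lower bound: ⌈300/110⌉ = 3 hosts.
A packing using 3 hosts:
  host 1: 105 = 105
  host 2: 40 + 35 + 30 = 105
  host 3: 25 + 20 + 20 + 15 + 10 = 90
This matches the lower bound, so 3 is optimal.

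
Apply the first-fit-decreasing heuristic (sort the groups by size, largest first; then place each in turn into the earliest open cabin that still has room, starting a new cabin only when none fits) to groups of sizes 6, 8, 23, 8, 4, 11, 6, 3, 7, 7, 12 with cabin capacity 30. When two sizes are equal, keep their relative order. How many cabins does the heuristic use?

4

Sorted descending: 23, 12, 11, 8, 8, 7, 7, 6, 6, 4, 3.
  23 → cabin 1 (new)  [load 23/30]
  12 → cabin 2 (new)  [load 12/30]
  11 → cabin 2  [load 23/30]
  8 → cabin 3 (new)  [load 8/30]
  8 → cabin 3  [load 16/30]
  7 → cabin 1  [load 30/30]
  7 → cabin 2  [load 30/30]
  6 → cabin 3  [load 22/30]
  6 → cabin 3  [load 28/30]
  4 → cabin 4 (new)  [load 4/30]
  3 → cabin 4  [load 7/30]
4 cabins opened.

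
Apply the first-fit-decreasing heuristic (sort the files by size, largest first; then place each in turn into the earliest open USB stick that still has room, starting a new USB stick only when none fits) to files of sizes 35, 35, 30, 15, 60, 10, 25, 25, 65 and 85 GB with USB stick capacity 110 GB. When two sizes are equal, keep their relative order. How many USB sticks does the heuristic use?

4

Sorted descending: 85, 65, 60, 35, 35, 30, 25, 25, 15, 10.
  85 → USB stick 1 (new)  [load 85/110]
  65 → USB stick 2 (new)  [load 65/110]
  60 → USB stick 3 (new)  [load 60/110]
  35 → USB stick 2  [load 100/110]
  35 → USB stick 3  [load 95/110]
  30 → USB stick 4 (new)  [load 30/110]
  25 → USB stick 1  [load 110/110]
  25 → USB stick 4  [load 55/110]
  15 → USB stick 3  [load 110/110]
  10 → USB stick 2  [load 110/110]
4 USB sticks opened.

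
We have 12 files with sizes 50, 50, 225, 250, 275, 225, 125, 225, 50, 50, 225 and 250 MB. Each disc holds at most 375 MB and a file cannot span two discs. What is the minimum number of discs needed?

Total = 275 + 250 + 250 + 225 + 225 + 225 + 225 + 125 + 50 + 50 + 50 + 50 = 2000 MB.
Lower bound: ⌈2000/375⌉ = 6 discs.
Also, 7 files each exceed 375/2 MB, and no two of those can share a disc, so at least 7 discs are needed.
A packing using 7 discs:
  disc 1: 275 + 50 + 50 = 375
  disc 2: 250 + 125 = 375
  disc 3: 250 + 50 + 50 = 350
  disc 4: 225 = 225
  disc 5: 225 = 225
  disc 6: 225 = 225
  disc 7: 225 = 225
This matches the lower bound, so 7 is optimal.

7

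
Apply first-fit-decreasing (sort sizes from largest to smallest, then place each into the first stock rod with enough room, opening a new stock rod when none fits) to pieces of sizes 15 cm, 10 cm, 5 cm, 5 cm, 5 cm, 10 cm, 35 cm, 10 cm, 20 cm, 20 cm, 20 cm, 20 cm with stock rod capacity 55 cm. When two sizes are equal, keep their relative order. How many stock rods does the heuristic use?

4

Sorted descending: 35, 20, 20, 20, 20, 15, 10, 10, 10, 5, 5, 5.
  35 → stock rod 1 (new)  [load 35/55]
  20 → stock rod 1  [load 55/55]
  20 → stock rod 2 (new)  [load 20/55]
  20 → stock rod 2  [load 40/55]
  20 → stock rod 3 (new)  [load 20/55]
  15 → stock rod 2  [load 55/55]
  10 → stock rod 3  [load 30/55]
  10 → stock rod 3  [load 40/55]
  10 → stock rod 3  [load 50/55]
  5 → stock rod 3  [load 55/55]
  5 → stock rod 4 (new)  [load 5/55]
  5 → stock rod 4  [load 10/55]
4 stock rods opened.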